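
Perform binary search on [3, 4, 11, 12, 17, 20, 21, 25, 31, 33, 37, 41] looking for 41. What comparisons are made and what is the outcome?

Binary search for 41 in [3, 4, 11, 12, 17, 20, 21, 25, 31, 33, 37, 41]:

lo=0, hi=11, mid=5, arr[mid]=20 -> 20 < 41, search right half
lo=6, hi=11, mid=8, arr[mid]=31 -> 31 < 41, search right half
lo=9, hi=11, mid=10, arr[mid]=37 -> 37 < 41, search right half
lo=11, hi=11, mid=11, arr[mid]=41 -> Found target at index 11!

Binary search finds 41 at index 11 after 4 comparisons. The search repeatedly halves the search space by comparing with the middle element.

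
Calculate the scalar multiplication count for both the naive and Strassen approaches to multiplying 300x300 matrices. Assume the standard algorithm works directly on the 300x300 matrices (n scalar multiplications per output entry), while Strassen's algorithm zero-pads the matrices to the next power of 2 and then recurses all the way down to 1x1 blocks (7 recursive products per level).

Matrix multiplication for 300x300 matrices:

Strassen's algorithm requires power-of-2 dimensions. Pad 300x300 to 512x512 (next power of 2).

Standard algorithm: 300^3 = 27000000 multiplications
Strassen's algorithm: 7^(log2(512)) = 7^9 = 40353607 multiplications
Difference: 27000000 - 40353607 = -13353607 (Strassen uses MORE here due to padding overhead — for small or just-over-power-of-2 n, padding can outweigh the per-level savings)

Standard: 27000000 multiplications (300^3). Strassen: 40353607 multiplications (7^9, after padding to 512x512). Strassen reduces 8 recursive multiplications to 7 at each level.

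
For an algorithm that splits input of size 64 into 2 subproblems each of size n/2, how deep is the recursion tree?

For divide and conquer with division factor 2:

Problem sizes at each level:
Level 0: 64
Level 1: 32
Level 2: 16
Level 3: 8
Level 4: 4
Level 5: 2
Level 6: 1

The root is level 0 and the size-1 base case is level 6 (the tree spans levels 0 through 6, i.e. 7 levels counting the root), so the depth is the number of divisions: log_2(64) = 6

The recursion tree depth is log_2(64) = 6. At each level, the problem size is divided by 2, so it takes 6 divisions to reduce to a base case of size 1. The algorithm makes 2 recursive calls at each level.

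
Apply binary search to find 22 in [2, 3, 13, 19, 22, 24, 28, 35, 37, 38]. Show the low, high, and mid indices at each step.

Binary search for 22 in [2, 3, 13, 19, 22, 24, 28, 35, 37, 38]:

lo=0, hi=9, mid=4, arr[mid]=22 -> Found target at index 4!

Binary search finds 22 at index 4 after 1 comparisons. The search repeatedly halves the search space by comparing with the middle element.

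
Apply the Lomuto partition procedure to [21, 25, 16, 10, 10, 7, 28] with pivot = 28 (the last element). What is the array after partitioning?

Lomuto partition with pivot = 28:

Initial array: [21, 25, 16, 10, 10, 7, 28]

arr[0]=21 <= 28: swap with position 0, array becomes [21, 25, 16, 10, 10, 7, 28]
arr[1]=25 <= 28: swap with position 1, array becomes [21, 25, 16, 10, 10, 7, 28]
arr[2]=16 <= 28: swap with position 2, array becomes [21, 25, 16, 10, 10, 7, 28]
arr[3]=10 <= 28: swap with position 3, array becomes [21, 25, 16, 10, 10, 7, 28]
arr[4]=10 <= 28: swap with position 4, array becomes [21, 25, 16, 10, 10, 7, 28]
arr[5]=7 <= 28: swap with position 5, array becomes [21, 25, 16, 10, 10, 7, 28]

Place pivot at position 6: [21, 25, 16, 10, 10, 7, 28]
Pivot position: 6

After partitioning with pivot 28, the array becomes [21, 25, 16, 10, 10, 7, 28]. The pivot is placed at index 6. All elements to the left of the pivot are <= 28, and all elements to the right are > 28.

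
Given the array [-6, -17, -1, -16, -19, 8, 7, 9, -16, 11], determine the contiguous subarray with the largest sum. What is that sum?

Using Kadane's algorithm on [-6, -17, -1, -16, -19, 8, 7, 9, -16, 11]:

Scanning through the array:
Position 1 (value -17): max_ending_here = -17, max_so_far = -6
Position 2 (value -1): max_ending_here = -1, max_so_far = -1
Position 3 (value -16): max_ending_here = -16, max_so_far = -1
Position 4 (value -19): max_ending_here = -19, max_so_far = -1
Position 5 (value 8): max_ending_here = 8, max_so_far = 8
Position 6 (value 7): max_ending_here = 15, max_so_far = 15
Position 7 (value 9): max_ending_here = 24, max_so_far = 24
Position 8 (value -16): max_ending_here = 8, max_so_far = 24
Position 9 (value 11): max_ending_here = 19, max_so_far = 24

Maximum subarray: [8, 7, 9]
Maximum sum: 24

The maximum subarray is [8, 7, 9] with sum 24. This subarray runs from index 5 to index 7.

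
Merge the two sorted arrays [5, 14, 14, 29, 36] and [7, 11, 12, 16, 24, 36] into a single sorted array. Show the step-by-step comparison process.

Merging process:

Compare 5 vs 7: take 5 from left. Merged: [5]
Compare 14 vs 7: take 7 from right. Merged: [5, 7]
Compare 14 vs 11: take 11 from right. Merged: [5, 7, 11]
Compare 14 vs 12: take 12 from right. Merged: [5, 7, 11, 12]
Compare 14 vs 16: take 14 from left. Merged: [5, 7, 11, 12, 14]
Compare 14 vs 16: take 14 from left. Merged: [5, 7, 11, 12, 14, 14]
Compare 29 vs 16: take 16 from right. Merged: [5, 7, 11, 12, 14, 14, 16]
Compare 29 vs 24: take 24 from right. Merged: [5, 7, 11, 12, 14, 14, 16, 24]
Compare 29 vs 36: take 29 from left. Merged: [5, 7, 11, 12, 14, 14, 16, 24, 29]
Compare 36 vs 36: take 36 from left. Merged: [5, 7, 11, 12, 14, 14, 16, 24, 29, 36]
Append remaining from right: [36]. Merged: [5, 7, 11, 12, 14, 14, 16, 24, 29, 36, 36]

Final merged array: [5, 7, 11, 12, 14, 14, 16, 24, 29, 36, 36]
Total comparisons: 10

The merged array is [5, 7, 11, 12, 14, 14, 16, 24, 29, 36, 36], requiring 10 comparisons. The merge step runs in O(n) time where n is the total number of elements.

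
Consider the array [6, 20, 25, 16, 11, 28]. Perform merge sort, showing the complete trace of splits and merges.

Merge sort trace:

Split: [6, 20, 25, 16, 11, 28] -> [6, 20, 25] and [16, 11, 28]
  Split: [6, 20, 25] -> [6] and [20, 25]
    Split: [20, 25] -> [20] and [25]
    Merge: [20] + [25] -> [20, 25]
  Merge: [6] + [20, 25] -> [6, 20, 25]
  Split: [16, 11, 28] -> [16] and [11, 28]
    Split: [11, 28] -> [11] and [28]
    Merge: [11] + [28] -> [11, 28]
  Merge: [16] + [11, 28] -> [11, 16, 28]
Merge: [6, 20, 25] + [11, 16, 28] -> [6, 11, 16, 20, 25, 28]

Final sorted array: [6, 11, 16, 20, 25, 28]

The merge sort proceeds by recursively splitting the array and merging sorted halves.
After all merges, the sorted array is [6, 11, 16, 20, 25, 28].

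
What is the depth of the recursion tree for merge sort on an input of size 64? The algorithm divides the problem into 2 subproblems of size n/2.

For divide and conquer with division factor 2:

Problem sizes at each level:
Level 0: 64
Level 1: 32
Level 2: 16
Level 3: 8
Level 4: 4
Level 5: 2
Level 6: 1

The root is level 0 and the size-1 base case is level 6 (the tree spans levels 0 through 6, i.e. 7 levels counting the root), so the depth is the number of divisions: log_2(64) = 6

The recursion tree depth is log_2(64) = 6. At each level, the problem size is divided by 2, so it takes 6 divisions to reduce to a base case of size 1. The algorithm makes 2 recursive calls at each level.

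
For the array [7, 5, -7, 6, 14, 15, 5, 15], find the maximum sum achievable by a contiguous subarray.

Using Kadane's algorithm on [7, 5, -7, 6, 14, 15, 5, 15]:

Scanning through the array:
Position 1 (value 5): max_ending_here = 12, max_so_far = 12
Position 2 (value -7): max_ending_here = 5, max_so_far = 12
Position 3 (value 6): max_ending_here = 11, max_so_far = 12
Position 4 (value 14): max_ending_here = 25, max_so_far = 25
Position 5 (value 15): max_ending_here = 40, max_so_far = 40
Position 6 (value 5): max_ending_here = 45, max_so_far = 45
Position 7 (value 15): max_ending_here = 60, max_so_far = 60

Maximum subarray: [7, 5, -7, 6, 14, 15, 5, 15]
Maximum sum: 60

The maximum subarray is [7, 5, -7, 6, 14, 15, 5, 15] with sum 60. This subarray runs from index 0 to index 7.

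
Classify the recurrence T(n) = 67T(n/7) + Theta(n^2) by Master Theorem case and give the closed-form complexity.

Master Theorem for T(n) = 67T(n/7) + O(n^2):

a = 67, b = 7, c = 2
log_b(a) = log_7(67) = 2.1608

Case 1: c = 2 < log_7(67) = 2.1608
T(n) = O(n^(log_7 67))

For T(n) = 67T(n/7) + O(n^2): log_7(67) = 2.1608. This is Case 1 of the Master Theorem (c < log_b(a), work dominated by leaves), giving O(n^(log_7 67)).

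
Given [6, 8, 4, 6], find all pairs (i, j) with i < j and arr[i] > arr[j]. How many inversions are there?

Finding inversions in [6, 8, 4, 6]:

(0, 2): arr[0]=6 > arr[2]=4
(1, 2): arr[1]=8 > arr[2]=4
(1, 3): arr[1]=8 > arr[3]=6

Total inversions: 3

The array has 3 inversion(s): (0,2), (1,2), (1,3). Each pair (i,j) satisfies i < j and arr[i] > arr[j].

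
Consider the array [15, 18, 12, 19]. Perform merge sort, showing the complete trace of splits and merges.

Merge sort trace:

Split: [15, 18, 12, 19] -> [15, 18] and [12, 19]
  Split: [15, 18] -> [15] and [18]
  Merge: [15] + [18] -> [15, 18]
  Split: [12, 19] -> [12] and [19]
  Merge: [12] + [19] -> [12, 19]
Merge: [15, 18] + [12, 19] -> [12, 15, 18, 19]

Final sorted array: [12, 15, 18, 19]

The merge sort proceeds by recursively splitting the array and merging sorted halves.
After all merges, the sorted array is [12, 15, 18, 19].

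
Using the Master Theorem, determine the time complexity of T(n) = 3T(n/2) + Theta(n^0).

Master Theorem for T(n) = 3T(n/2) + O(n^0):

a = 3, b = 2, c = 0
log_b(a) = log_2(3) = 1.5850

Case 1: c = 0 < log_2(3) = 1.5850
T(n) = O(n^(log_2 3))

For T(n) = 3T(n/2) + O(n^0): log_2(3) = 1.5850. This is Case 1 of the Master Theorem (c < log_b(a), work dominated by leaves), giving O(n^(log_2 3)).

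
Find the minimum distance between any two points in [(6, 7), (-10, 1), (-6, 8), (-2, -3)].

Computing all pairwise distances among 4 points:

d((6, 7), (-10, 1)) = 17.088
d((6, 7), (-6, 8)) = 12.0416
d((6, 7), (-2, -3)) = 12.8062
d((-10, 1), (-6, 8)) = 8.0623 <-- minimum
d((-10, 1), (-2, -3)) = 8.9443
d((-6, 8), (-2, -3)) = 11.7047

Closest pair: (-10, 1) and (-6, 8) with distance 8.0623

The closest pair is (-10, 1) and (-6, 8) with Euclidean distance 8.0623. For 4 points, brute-force pairwise comparison is shown above. For large n, the divide-and-conquer algorithm (sort by x, recurse on halves, check the dividing strip) achieves O(n log n).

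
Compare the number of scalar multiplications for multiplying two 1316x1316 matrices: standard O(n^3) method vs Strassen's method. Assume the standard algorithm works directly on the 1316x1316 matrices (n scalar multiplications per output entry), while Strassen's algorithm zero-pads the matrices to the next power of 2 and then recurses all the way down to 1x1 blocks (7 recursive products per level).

Matrix multiplication for 1316x1316 matrices:

Strassen's algorithm requires power-of-2 dimensions. Pad 1316x1316 to 2048x2048 (next power of 2).

Standard algorithm: 1316^3 = 2279122496 multiplications
Strassen's algorithm: 7^(log2(2048)) = 7^11 = 1977326743 multiplications
Savings: 2279122496 - 1977326743 = 301795753 multiplications

Standard: 2279122496 multiplications (1316^3). Strassen: 1977326743 multiplications (7^11, after padding to 2048x2048). Strassen reduces 8 recursive multiplications to 7 at each level.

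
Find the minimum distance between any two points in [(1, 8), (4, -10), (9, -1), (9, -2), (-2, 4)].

Computing all pairwise distances among 5 points:

d((1, 8), (4, -10)) = 18.2483
d((1, 8), (9, -1)) = 12.0416
d((1, 8), (9, -2)) = 12.8062
d((1, 8), (-2, 4)) = 5.0
d((4, -10), (9, -1)) = 10.2956
d((4, -10), (9, -2)) = 9.434
d((4, -10), (-2, 4)) = 15.2315
d((9, -1), (9, -2)) = 1.0 <-- minimum
d((9, -1), (-2, 4)) = 12.083
d((9, -2), (-2, 4)) = 12.53

Closest pair: (9, -1) and (9, -2) with distance 1.0

The closest pair is (9, -1) and (9, -2) with Euclidean distance 1.0. For 5 points, brute-force pairwise comparison is shown above. For large n, the divide-and-conquer algorithm (sort by x, recurse on halves, check the dividing strip) achieves O(n log n).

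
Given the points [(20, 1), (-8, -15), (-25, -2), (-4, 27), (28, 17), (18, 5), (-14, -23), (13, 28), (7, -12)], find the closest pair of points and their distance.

Computing all pairwise distances among 9 points:

d((20, 1), (-8, -15)) = 32.249
d((20, 1), (-25, -2)) = 45.0999
d((20, 1), (-4, 27)) = 35.3836
d((20, 1), (28, 17)) = 17.8885
d((20, 1), (18, 5)) = 4.4721 <-- minimum
d((20, 1), (-14, -23)) = 41.6173
d((20, 1), (13, 28)) = 27.8927
d((20, 1), (7, -12)) = 18.3848
d((-8, -15), (-25, -2)) = 21.4009
d((-8, -15), (-4, 27)) = 42.19
d((-8, -15), (28, 17)) = 48.1664
d((-8, -15), (18, 5)) = 32.8024
d((-8, -15), (-14, -23)) = 10.0
d((-8, -15), (13, 28)) = 47.8539
d((-8, -15), (7, -12)) = 15.2971
d((-25, -2), (-4, 27)) = 35.805
d((-25, -2), (28, 17)) = 56.3028
d((-25, -2), (18, 5)) = 43.566
d((-25, -2), (-14, -23)) = 23.7065
d((-25, -2), (13, 28)) = 48.4149
d((-25, -2), (7, -12)) = 33.5261
d((-4, 27), (28, 17)) = 33.5261
d((-4, 27), (18, 5)) = 31.1127
d((-4, 27), (-14, -23)) = 50.9902
d((-4, 27), (13, 28)) = 17.0294
d((-4, 27), (7, -12)) = 40.5216
d((28, 17), (18, 5)) = 15.6205
d((28, 17), (-14, -23)) = 58.0
d((28, 17), (13, 28)) = 18.6011
d((28, 17), (7, -12)) = 35.805
d((18, 5), (-14, -23)) = 42.5206
d((18, 5), (13, 28)) = 23.5372
d((18, 5), (7, -12)) = 20.2485
d((-14, -23), (13, 28)) = 57.7062
d((-14, -23), (7, -12)) = 23.7065
d((13, 28), (7, -12)) = 40.4475

Closest pair: (20, 1) and (18, 5) with distance 4.4721

The closest pair is (20, 1) and (18, 5) with Euclidean distance 4.4721. For 9 points, brute-force pairwise comparison is shown above. For large n, the divide-and-conquer algorithm (sort by x, recurse on halves, check the dividing strip) achieves O(n log n).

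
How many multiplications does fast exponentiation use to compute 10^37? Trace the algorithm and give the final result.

Computing 10^37 by squaring (build up from 10^1; each line after the first costs one multiplication):

10^1 = 10
10^2 = (10^1)^2 = 10^2 = 100
10^4 = (10^2)^2 = 100^2 = 10000
10^8 = (10^4)^2 = 10000^2 = 100000000
10^9 = 10 * 10^8 = 10 * 100000000 = 1000000000
10^18 = (10^9)^2 = 1000000000^2 = 1000000000000000000
10^36 = (10^18)^2 = 1000000000000000000^2 = 1000000000000000000000000000000000000
10^37 = 10 * 10^36 = 10 * 1000000000000000000000000000000000000 = 10000000000000000000000000000000000000

Result: 10000000000000000000000000000000000000
Multiplications needed: 7 (7 lines after 10^1)

10^37 = 10000000000000000000000000000000000000. Using exponentiation by squaring, this requires 7 multiplications. The key idea: if the exponent is even, square the half-power; if odd, multiply by the base once.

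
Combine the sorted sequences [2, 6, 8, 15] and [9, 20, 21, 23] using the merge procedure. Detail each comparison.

Merging process:

Compare 2 vs 9: take 2 from left. Merged: [2]
Compare 6 vs 9: take 6 from left. Merged: [2, 6]
Compare 8 vs 9: take 8 from left. Merged: [2, 6, 8]
Compare 15 vs 9: take 9 from right. Merged: [2, 6, 8, 9]
Compare 15 vs 20: take 15 from left. Merged: [2, 6, 8, 9, 15]
Append remaining from right: [20, 21, 23]. Merged: [2, 6, 8, 9, 15, 20, 21, 23]

Final merged array: [2, 6, 8, 9, 15, 20, 21, 23]
Total comparisons: 5

The merged array is [2, 6, 8, 9, 15, 20, 21, 23], requiring 5 comparisons. The merge step runs in O(n) time where n is the total number of elements.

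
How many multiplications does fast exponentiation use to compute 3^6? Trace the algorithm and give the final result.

Computing 3^6 by squaring (build up from 3^1; each line after the first costs one multiplication):

3^1 = 3
3^2 = (3^1)^2 = 3^2 = 9
3^3 = 3 * 3^2 = 3 * 9 = 27
3^6 = (3^3)^2 = 27^2 = 729

Result: 729
Multiplications needed: 3 (3 lines after 3^1)

3^6 = 729. Using exponentiation by squaring, this requires 3 multiplications. The key idea: if the exponent is even, square the half-power; if odd, multiply by the base once.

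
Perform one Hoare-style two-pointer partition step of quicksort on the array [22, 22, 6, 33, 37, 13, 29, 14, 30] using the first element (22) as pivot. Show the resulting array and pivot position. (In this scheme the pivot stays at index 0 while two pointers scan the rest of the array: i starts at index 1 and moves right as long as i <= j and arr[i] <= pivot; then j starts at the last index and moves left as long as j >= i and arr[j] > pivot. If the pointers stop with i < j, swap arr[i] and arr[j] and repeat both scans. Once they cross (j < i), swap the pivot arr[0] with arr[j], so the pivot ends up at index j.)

Hoare-style two-pointer partition with pivot = 22:

Initial array: [22, 22, 6, 33, 37, 13, 29, 14, 30]

Pointers start at i = 1, j = 8.
i stops at index 3 (arr[3]=33 > 22), j stops at index 7 (arr[7]=14 <= 22): swap arr[3] and arr[7], array becomes [22, 22, 6, 14, 37, 13, 29, 33, 30]
i stops at index 4 (arr[4]=37 > 22), j stops at index 5 (arr[5]=13 <= 22): swap arr[4] and arr[5], array becomes [22, 22, 6, 14, 13, 37, 29, 33, 30]
i ends at 5, j ends at 4: the pointers have crossed (j < i), so scanning stops.

Swap pivot arr[0] with arr[4] to place pivot at position 4: [13, 22, 6, 14, 22, 37, 29, 33, 30]
Pivot position: 4

After partitioning with pivot 22, the array becomes [13, 22, 6, 14, 22, 37, 29, 33, 30]. The pivot is placed at index 4. All elements to the left of the pivot are <= 22, and all elements to the right are > 22.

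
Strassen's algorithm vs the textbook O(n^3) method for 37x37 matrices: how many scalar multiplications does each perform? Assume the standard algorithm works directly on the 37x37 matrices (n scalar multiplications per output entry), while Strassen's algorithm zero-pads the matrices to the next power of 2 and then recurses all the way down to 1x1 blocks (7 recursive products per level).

Matrix multiplication for 37x37 matrices:

Strassen's algorithm requires power-of-2 dimensions. Pad 37x37 to 64x64 (next power of 2).

Standard algorithm: 37^3 = 50653 multiplications
Strassen's algorithm: 7^(log2(64)) = 7^6 = 117649 multiplications
Difference: 50653 - 117649 = -66996 (Strassen uses MORE here due to padding overhead — for small or just-over-power-of-2 n, padding can outweigh the per-level savings)

Standard: 50653 multiplications (37^3). Strassen: 117649 multiplications (7^6, after padding to 64x64). Strassen reduces 8 recursive multiplications to 7 at each level.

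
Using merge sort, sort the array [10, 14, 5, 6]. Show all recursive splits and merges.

Merge sort trace:

Split: [10, 14, 5, 6] -> [10, 14] and [5, 6]
  Split: [10, 14] -> [10] and [14]
  Merge: [10] + [14] -> [10, 14]
  Split: [5, 6] -> [5] and [6]
  Merge: [5] + [6] -> [5, 6]
Merge: [10, 14] + [5, 6] -> [5, 6, 10, 14]

Final sorted array: [5, 6, 10, 14]

The merge sort proceeds by recursively splitting the array and merging sorted halves.
After all merges, the sorted array is [5, 6, 10, 14].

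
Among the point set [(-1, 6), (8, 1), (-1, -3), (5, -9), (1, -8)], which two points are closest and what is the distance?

Computing all pairwise distances among 5 points:

d((-1, 6), (8, 1)) = 10.2956
d((-1, 6), (-1, -3)) = 9.0
d((-1, 6), (5, -9)) = 16.1555
d((-1, 6), (1, -8)) = 14.1421
d((8, 1), (-1, -3)) = 9.8489
d((8, 1), (5, -9)) = 10.4403
d((8, 1), (1, -8)) = 11.4018
d((-1, -3), (5, -9)) = 8.4853
d((-1, -3), (1, -8)) = 5.3852
d((5, -9), (1, -8)) = 4.1231 <-- minimum

Closest pair: (5, -9) and (1, -8) with distance 4.1231

The closest pair is (5, -9) and (1, -8) with Euclidean distance 4.1231. For 5 points, brute-force pairwise comparison is shown above. For large n, the divide-and-conquer algorithm (sort by x, recurse on halves, check the dividing strip) achieves O(n log n).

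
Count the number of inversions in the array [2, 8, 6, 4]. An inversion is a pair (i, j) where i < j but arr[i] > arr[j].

Finding inversions in [2, 8, 6, 4]:

(1, 2): arr[1]=8 > arr[2]=6
(1, 3): arr[1]=8 > arr[3]=4
(2, 3): arr[2]=6 > arr[3]=4

Total inversions: 3

The array has 3 inversion(s): (1,2), (1,3), (2,3). Each pair (i,j) satisfies i < j and arr[i] > arr[j].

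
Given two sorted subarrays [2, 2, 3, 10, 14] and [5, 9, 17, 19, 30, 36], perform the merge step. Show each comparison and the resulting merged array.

Merging process:

Compare 2 vs 5: take 2 from left. Merged: [2]
Compare 2 vs 5: take 2 from left. Merged: [2, 2]
Compare 3 vs 5: take 3 from left. Merged: [2, 2, 3]
Compare 10 vs 5: take 5 from right. Merged: [2, 2, 3, 5]
Compare 10 vs 9: take 9 from right. Merged: [2, 2, 3, 5, 9]
Compare 10 vs 17: take 10 from left. Merged: [2, 2, 3, 5, 9, 10]
Compare 14 vs 17: take 14 from left. Merged: [2, 2, 3, 5, 9, 10, 14]
Append remaining from right: [17, 19, 30, 36]. Merged: [2, 2, 3, 5, 9, 10, 14, 17, 19, 30, 36]

Final merged array: [2, 2, 3, 5, 9, 10, 14, 17, 19, 30, 36]
Total comparisons: 7

The merged array is [2, 2, 3, 5, 9, 10, 14, 17, 19, 30, 36], requiring 7 comparisons. The merge step runs in O(n) time where n is the total number of elements.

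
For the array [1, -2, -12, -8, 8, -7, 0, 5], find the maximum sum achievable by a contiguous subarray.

Using Kadane's algorithm on [1, -2, -12, -8, 8, -7, 0, 5]:

Scanning through the array:
Position 1 (value -2): max_ending_here = -1, max_so_far = 1
Position 2 (value -12): max_ending_here = -12, max_so_far = 1
Position 3 (value -8): max_ending_here = -8, max_so_far = 1
Position 4 (value 8): max_ending_here = 8, max_so_far = 8
Position 5 (value -7): max_ending_here = 1, max_so_far = 8
Position 6 (value 0): max_ending_here = 1, max_so_far = 8
Position 7 (value 5): max_ending_here = 6, max_so_far = 8

Maximum subarray: [8]
Maximum sum: 8

The maximum subarray is [8] with sum 8. This subarray runs from index 4 to index 4.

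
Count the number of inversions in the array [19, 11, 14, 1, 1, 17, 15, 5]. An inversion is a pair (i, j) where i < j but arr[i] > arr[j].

Finding inversions in [19, 11, 14, 1, 1, 17, 15, 5]:

(0, 1): arr[0]=19 > arr[1]=11
(0, 2): arr[0]=19 > arr[2]=14
(0, 3): arr[0]=19 > arr[3]=1
(0, 4): arr[0]=19 > arr[4]=1
(0, 5): arr[0]=19 > arr[5]=17
(0, 6): arr[0]=19 > arr[6]=15
(0, 7): arr[0]=19 > arr[7]=5
(1, 3): arr[1]=11 > arr[3]=1
(1, 4): arr[1]=11 > arr[4]=1
(1, 7): arr[1]=11 > arr[7]=5
(2, 3): arr[2]=14 > arr[3]=1
(2, 4): arr[2]=14 > arr[4]=1
(2, 7): arr[2]=14 > arr[7]=5
(5, 6): arr[5]=17 > arr[6]=15
(5, 7): arr[5]=17 > arr[7]=5
(6, 7): arr[6]=15 > arr[7]=5

Total inversions: 16

The array has 16 inversion(s): (0,1), (0,2), (0,3), (0,4), (0,5), (0,6), (0,7), (1,3), (1,4), (1,7), (2,3), (2,4), (2,7), (5,6), (5,7), (6,7). Each pair (i,j) satisfies i < j and arr[i] > arr[j].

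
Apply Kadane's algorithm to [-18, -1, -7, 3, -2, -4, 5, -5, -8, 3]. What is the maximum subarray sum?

Using Kadane's algorithm on [-18, -1, -7, 3, -2, -4, 5, -5, -8, 3]:

Scanning through the array:
Position 1 (value -1): max_ending_here = -1, max_so_far = -1
Position 2 (value -7): max_ending_here = -7, max_so_far = -1
Position 3 (value 3): max_ending_here = 3, max_so_far = 3
Position 4 (value -2): max_ending_here = 1, max_so_far = 3
Position 5 (value -4): max_ending_here = -3, max_so_far = 3
Position 6 (value 5): max_ending_here = 5, max_so_far = 5
Position 7 (value -5): max_ending_here = 0, max_so_far = 5
Position 8 (value -8): max_ending_here = -8, max_so_far = 5
Position 9 (value 3): max_ending_here = 3, max_so_far = 5

Maximum subarray: [5]
Maximum sum: 5

The maximum subarray is [5] with sum 5. This subarray runs from index 6 to index 6.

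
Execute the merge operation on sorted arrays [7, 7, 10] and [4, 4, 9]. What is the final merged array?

Merging process:

Compare 7 vs 4: take 4 from right. Merged: [4]
Compare 7 vs 4: take 4 from right. Merged: [4, 4]
Compare 7 vs 9: take 7 from left. Merged: [4, 4, 7]
Compare 7 vs 9: take 7 from left. Merged: [4, 4, 7, 7]
Compare 10 vs 9: take 9 from right. Merged: [4, 4, 7, 7, 9]
Append remaining from left: [10]. Merged: [4, 4, 7, 7, 9, 10]

Final merged array: [4, 4, 7, 7, 9, 10]
Total comparisons: 5

The merged array is [4, 4, 7, 7, 9, 10], requiring 5 comparisons. The merge step runs in O(n) time where n is the total number of elements.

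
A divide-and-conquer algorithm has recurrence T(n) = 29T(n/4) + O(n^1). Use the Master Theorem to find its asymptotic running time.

Master Theorem for T(n) = 29T(n/4) + O(n^1):

a = 29, b = 4, c = 1
log_b(a) = log_4(29) = 2.4290

Case 1: c = 1 < log_4(29) = 2.4290
T(n) = O(n^(log_4 29))

For T(n) = 29T(n/4) + O(n^1): log_4(29) = 2.4290. This is Case 1 of the Master Theorem (c < log_b(a), work dominated by leaves), giving O(n^(log_4 29)).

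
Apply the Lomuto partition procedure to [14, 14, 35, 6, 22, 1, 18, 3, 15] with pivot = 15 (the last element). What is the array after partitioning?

Lomuto partition with pivot = 15:

Initial array: [14, 14, 35, 6, 22, 1, 18, 3, 15]

arr[0]=14 <= 15: swap with position 0, array becomes [14, 14, 35, 6, 22, 1, 18, 3, 15]
arr[1]=14 <= 15: swap with position 1, array becomes [14, 14, 35, 6, 22, 1, 18, 3, 15]
arr[2]=35 > 15: no swap
arr[3]=6 <= 15: swap with position 2, array becomes [14, 14, 6, 35, 22, 1, 18, 3, 15]
arr[4]=22 > 15: no swap
arr[5]=1 <= 15: swap with position 3, array becomes [14, 14, 6, 1, 22, 35, 18, 3, 15]
arr[6]=18 > 15: no swap
arr[7]=3 <= 15: swap with position 4, array becomes [14, 14, 6, 1, 3, 35, 18, 22, 15]

Place pivot at position 5: [14, 14, 6, 1, 3, 15, 18, 22, 35]
Pivot position: 5

After partitioning with pivot 15, the array becomes [14, 14, 6, 1, 3, 15, 18, 22, 35]. The pivot is placed at index 5. All elements to the left of the pivot are <= 15, and all elements to the right are > 15.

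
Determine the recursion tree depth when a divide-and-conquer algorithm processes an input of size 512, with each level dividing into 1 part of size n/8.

For divide and conquer with division factor 8:

Problem sizes at each level:
Level 0: 512
Level 1: 64
Level 2: 8
Level 3: 1

The root is level 0 and the size-1 base case is level 3 (the tree spans levels 0 through 3, i.e. 4 levels counting the root), so the depth is the number of divisions: log_8(512) = 3

The recursion tree depth is log_8(512) = 3. At each level, the problem size is divided by 8, so it takes 3 divisions to reduce to a base case of size 1. The algorithm makes 1 recursive call at each level.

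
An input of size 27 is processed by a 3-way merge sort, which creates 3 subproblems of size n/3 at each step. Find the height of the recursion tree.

For divide and conquer with division factor 3:

Problem sizes at each level:
Level 0: 27
Level 1: 9
Level 2: 3
Level 3: 1

The root is level 0 and the size-1 base case is level 3 (the tree spans levels 0 through 3, i.e. 4 levels counting the root), so the depth is the number of divisions: log_3(27) = 3

The recursion tree depth is log_3(27) = 3. At each level, the problem size is divided by 3, so it takes 3 divisions to reduce to a base case of size 1. The algorithm makes 3 recursive calls at each level.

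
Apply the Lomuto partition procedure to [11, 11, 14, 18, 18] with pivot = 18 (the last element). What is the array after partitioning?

Lomuto partition with pivot = 18:

Initial array: [11, 11, 14, 18, 18]

arr[0]=11 <= 18: swap with position 0, array becomes [11, 11, 14, 18, 18]
arr[1]=11 <= 18: swap with position 1, array becomes [11, 11, 14, 18, 18]
arr[2]=14 <= 18: swap with position 2, array becomes [11, 11, 14, 18, 18]
arr[3]=18 <= 18: swap with position 3, array becomes [11, 11, 14, 18, 18]

Place pivot at position 4: [11, 11, 14, 18, 18]
Pivot position: 4

After partitioning with pivot 18, the array becomes [11, 11, 14, 18, 18]. The pivot is placed at index 4. All elements to the left of the pivot are <= 18, and all elements to the right are > 18.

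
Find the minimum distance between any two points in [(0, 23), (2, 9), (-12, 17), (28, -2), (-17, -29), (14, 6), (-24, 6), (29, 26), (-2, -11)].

Computing all pairwise distances among 9 points:

d((0, 23), (2, 9)) = 14.1421
d((0, 23), (-12, 17)) = 13.4164
d((0, 23), (28, -2)) = 37.5366
d((0, 23), (-17, -29)) = 54.7083
d((0, 23), (14, 6)) = 22.0227
d((0, 23), (-24, 6)) = 29.4109
d((0, 23), (29, 26)) = 29.1548
d((0, 23), (-2, -11)) = 34.0588
d((2, 9), (-12, 17)) = 16.1245
d((2, 9), (28, -2)) = 28.2312
d((2, 9), (-17, -29)) = 42.4853
d((2, 9), (14, 6)) = 12.3693 <-- minimum
d((2, 9), (-24, 6)) = 26.1725
d((2, 9), (29, 26)) = 31.9061
d((2, 9), (-2, -11)) = 20.3961
d((-12, 17), (28, -2)) = 44.2832
d((-12, 17), (-17, -29)) = 46.2709
d((-12, 17), (14, 6)) = 28.2312
d((-12, 17), (-24, 6)) = 16.2788
d((-12, 17), (29, 26)) = 41.9762
d((-12, 17), (-2, -11)) = 29.7321
d((28, -2), (-17, -29)) = 52.4786
d((28, -2), (14, 6)) = 16.1245
d((28, -2), (-24, 6)) = 52.6118
d((28, -2), (29, 26)) = 28.0179
d((28, -2), (-2, -11)) = 31.3209
d((-17, -29), (14, 6)) = 46.7547
d((-17, -29), (-24, 6)) = 35.6931
d((-17, -29), (29, 26)) = 71.7008
d((-17, -29), (-2, -11)) = 23.4307
d((14, 6), (-24, 6)) = 38.0
d((14, 6), (29, 26)) = 25.0
d((14, 6), (-2, -11)) = 23.3452
d((-24, 6), (29, 26)) = 56.648
d((-24, 6), (-2, -11)) = 27.8029
d((29, 26), (-2, -11)) = 48.2701

Closest pair: (2, 9) and (14, 6) with distance 12.3693

The closest pair is (2, 9) and (14, 6) with Euclidean distance 12.3693. For 9 points, brute-force pairwise comparison is shown above. For large n, the divide-and-conquer algorithm (sort by x, recurse on halves, check the dividing strip) achieves O(n log n).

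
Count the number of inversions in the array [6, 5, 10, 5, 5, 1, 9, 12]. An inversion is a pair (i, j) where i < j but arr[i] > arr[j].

Finding inversions in [6, 5, 10, 5, 5, 1, 9, 12]:

(0, 1): arr[0]=6 > arr[1]=5
(0, 3): arr[0]=6 > arr[3]=5
(0, 4): arr[0]=6 > arr[4]=5
(0, 5): arr[0]=6 > arr[5]=1
(1, 5): arr[1]=5 > arr[5]=1
(2, 3): arr[2]=10 > arr[3]=5
(2, 4): arr[2]=10 > arr[4]=5
(2, 5): arr[2]=10 > arr[5]=1
(2, 6): arr[2]=10 > arr[6]=9
(3, 5): arr[3]=5 > arr[5]=1
(4, 5): arr[4]=5 > arr[5]=1

Total inversions: 11

The array has 11 inversion(s): (0,1), (0,3), (0,4), (0,5), (1,5), (2,3), (2,4), (2,5), (2,6), (3,5), (4,5). Each pair (i,j) satisfies i < j and arr[i] > arr[j].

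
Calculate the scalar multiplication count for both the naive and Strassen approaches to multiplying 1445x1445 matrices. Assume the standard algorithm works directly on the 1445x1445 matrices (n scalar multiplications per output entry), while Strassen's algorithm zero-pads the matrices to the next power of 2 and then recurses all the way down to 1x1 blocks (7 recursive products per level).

Matrix multiplication for 1445x1445 matrices:

Strassen's algorithm requires power-of-2 dimensions. Pad 1445x1445 to 2048x2048 (next power of 2).

Standard algorithm: 1445^3 = 3017196125 multiplications
Strassen's algorithm: 7^(log2(2048)) = 7^11 = 1977326743 multiplications
Savings: 3017196125 - 1977326743 = 1039869382 multiplications

Standard: 3017196125 multiplications (1445^3). Strassen: 1977326743 multiplications (7^11, after padding to 2048x2048). Strassen reduces 8 recursive multiplications to 7 at each level.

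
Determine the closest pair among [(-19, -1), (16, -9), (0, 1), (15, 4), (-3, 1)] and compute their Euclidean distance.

Computing all pairwise distances among 5 points:

d((-19, -1), (16, -9)) = 35.9026
d((-19, -1), (0, 1)) = 19.105
d((-19, -1), (15, 4)) = 34.3657
d((-19, -1), (-3, 1)) = 16.1245
d((16, -9), (0, 1)) = 18.868
d((16, -9), (15, 4)) = 13.0384
d((16, -9), (-3, 1)) = 21.4709
d((0, 1), (15, 4)) = 15.2971
d((0, 1), (-3, 1)) = 3.0 <-- minimum
d((15, 4), (-3, 1)) = 18.2483

Closest pair: (0, 1) and (-3, 1) with distance 3.0

The closest pair is (0, 1) and (-3, 1) with Euclidean distance 3.0. For 5 points, brute-force pairwise comparison is shown above. For large n, the divide-and-conquer algorithm (sort by x, recurse on halves, check the dividing strip) achieves O(n log n).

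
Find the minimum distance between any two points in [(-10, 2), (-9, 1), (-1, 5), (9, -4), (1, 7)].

Computing all pairwise distances among 5 points:

d((-10, 2), (-9, 1)) = 1.4142 <-- minimum
d((-10, 2), (-1, 5)) = 9.4868
d((-10, 2), (9, -4)) = 19.9249
d((-10, 2), (1, 7)) = 12.083
d((-9, 1), (-1, 5)) = 8.9443
d((-9, 1), (9, -4)) = 18.6815
d((-9, 1), (1, 7)) = 11.6619
d((-1, 5), (9, -4)) = 13.4536
d((-1, 5), (1, 7)) = 2.8284
d((9, -4), (1, 7)) = 13.6015

Closest pair: (-10, 2) and (-9, 1) with distance 1.4142

The closest pair is (-10, 2) and (-9, 1) with Euclidean distance 1.4142. For 5 points, brute-force pairwise comparison is shown above. For large n, the divide-and-conquer algorithm (sort by x, recurse on halves, check the dividing strip) achieves O(n log n).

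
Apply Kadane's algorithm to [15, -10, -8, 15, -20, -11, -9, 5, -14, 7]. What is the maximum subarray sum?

Using Kadane's algorithm on [15, -10, -8, 15, -20, -11, -9, 5, -14, 7]:

Scanning through the array:
Position 1 (value -10): max_ending_here = 5, max_so_far = 15
Position 2 (value -8): max_ending_here = -3, max_so_far = 15
Position 3 (value 15): max_ending_here = 15, max_so_far = 15
Position 4 (value -20): max_ending_here = -5, max_so_far = 15
Position 5 (value -11): max_ending_here = -11, max_so_far = 15
Position 6 (value -9): max_ending_here = -9, max_so_far = 15
Position 7 (value 5): max_ending_here = 5, max_so_far = 15
Position 8 (value -14): max_ending_here = -9, max_so_far = 15
Position 9 (value 7): max_ending_here = 7, max_so_far = 15

Maximum subarray: [15]
Maximum sum: 15

The maximum subarray is [15] with sum 15. This subarray runs from index 0 to index 0.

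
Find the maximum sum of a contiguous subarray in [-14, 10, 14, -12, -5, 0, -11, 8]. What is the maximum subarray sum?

Using Kadane's algorithm on [-14, 10, 14, -12, -5, 0, -11, 8]:

Scanning through the array:
Position 1 (value 10): max_ending_here = 10, max_so_far = 10
Position 2 (value 14): max_ending_here = 24, max_so_far = 24
Position 3 (value -12): max_ending_here = 12, max_so_far = 24
Position 4 (value -5): max_ending_here = 7, max_so_far = 24
Position 5 (value 0): max_ending_here = 7, max_so_far = 24
Position 6 (value -11): max_ending_here = -4, max_so_far = 24
Position 7 (value 8): max_ending_here = 8, max_so_far = 24

Maximum subarray: [10, 14]
Maximum sum: 24

The maximum subarray is [10, 14] with sum 24. This subarray runs from index 1 to index 2.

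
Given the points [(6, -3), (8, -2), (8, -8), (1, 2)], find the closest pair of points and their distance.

Computing all pairwise distances among 4 points:

d((6, -3), (8, -2)) = 2.2361 <-- minimum
d((6, -3), (8, -8)) = 5.3852
d((6, -3), (1, 2)) = 7.0711
d((8, -2), (8, -8)) = 6.0
d((8, -2), (1, 2)) = 8.0623
d((8, -8), (1, 2)) = 12.2066

Closest pair: (6, -3) and (8, -2) with distance 2.2361

The closest pair is (6, -3) and (8, -2) with Euclidean distance 2.2361. For 4 points, brute-force pairwise comparison is shown above. For large n, the divide-and-conquer algorithm (sort by x, recurse on halves, check the dividing strip) achieves O(n log n).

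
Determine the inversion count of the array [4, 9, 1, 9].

Finding inversions in [4, 9, 1, 9]:

(0, 2): arr[0]=4 > arr[2]=1
(1, 2): arr[1]=9 > arr[2]=1

Total inversions: 2

The array has 2 inversion(s): (0,2), (1,2). Each pair (i,j) satisfies i < j and arr[i] > arr[j].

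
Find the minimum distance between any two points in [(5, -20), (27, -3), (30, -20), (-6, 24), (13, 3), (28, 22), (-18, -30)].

Computing all pairwise distances among 7 points:

d((5, -20), (27, -3)) = 27.8029
d((5, -20), (30, -20)) = 25.0
d((5, -20), (-6, 24)) = 45.3542
d((5, -20), (13, 3)) = 24.3516
d((5, -20), (28, 22)) = 47.8853
d((5, -20), (-18, -30)) = 25.0799
d((27, -3), (30, -20)) = 17.2627
d((27, -3), (-6, 24)) = 42.638
d((27, -3), (13, 3)) = 15.2315 <-- minimum
d((27, -3), (28, 22)) = 25.02
d((27, -3), (-18, -30)) = 52.4786
d((30, -20), (-6, 24)) = 56.8507
d((30, -20), (13, 3)) = 28.6007
d((30, -20), (28, 22)) = 42.0476
d((30, -20), (-18, -30)) = 49.0306
d((-6, 24), (13, 3)) = 28.3196
d((-6, 24), (28, 22)) = 34.0588
d((-6, 24), (-18, -30)) = 55.3173
d((13, 3), (28, 22)) = 24.2074
d((13, 3), (-18, -30)) = 45.2769
d((28, 22), (-18, -30)) = 69.4262

Closest pair: (27, -3) and (13, 3) with distance 15.2315

The closest pair is (27, -3) and (13, 3) with Euclidean distance 15.2315. For 7 points, brute-force pairwise comparison is shown above. For large n, the divide-and-conquer algorithm (sort by x, recurse on halves, check the dividing strip) achieves O(n log n).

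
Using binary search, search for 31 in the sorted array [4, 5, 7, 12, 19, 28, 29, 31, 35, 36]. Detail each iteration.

Binary search for 31 in [4, 5, 7, 12, 19, 28, 29, 31, 35, 36]:

lo=0, hi=9, mid=4, arr[mid]=19 -> 19 < 31, search right half
lo=5, hi=9, mid=7, arr[mid]=31 -> Found target at index 7!

Binary search finds 31 at index 7 after 2 comparisons. The search repeatedly halves the search space by comparing with the middle element.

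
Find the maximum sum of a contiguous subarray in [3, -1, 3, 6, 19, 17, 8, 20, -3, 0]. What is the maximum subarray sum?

Using Kadane's algorithm on [3, -1, 3, 6, 19, 17, 8, 20, -3, 0]:

Scanning through the array:
Position 1 (value -1): max_ending_here = 2, max_so_far = 3
Position 2 (value 3): max_ending_here = 5, max_so_far = 5
Position 3 (value 6): max_ending_here = 11, max_so_far = 11
Position 4 (value 19): max_ending_here = 30, max_so_far = 30
Position 5 (value 17): max_ending_here = 47, max_so_far = 47
Position 6 (value 8): max_ending_here = 55, max_so_far = 55
Position 7 (value 20): max_ending_here = 75, max_so_far = 75
Position 8 (value -3): max_ending_here = 72, max_so_far = 75
Position 9 (value 0): max_ending_here = 72, max_so_far = 75

Maximum subarray: [3, -1, 3, 6, 19, 17, 8, 20]
Maximum sum: 75

The maximum subarray is [3, -1, 3, 6, 19, 17, 8, 20] with sum 75. This subarray runs from index 0 to index 7.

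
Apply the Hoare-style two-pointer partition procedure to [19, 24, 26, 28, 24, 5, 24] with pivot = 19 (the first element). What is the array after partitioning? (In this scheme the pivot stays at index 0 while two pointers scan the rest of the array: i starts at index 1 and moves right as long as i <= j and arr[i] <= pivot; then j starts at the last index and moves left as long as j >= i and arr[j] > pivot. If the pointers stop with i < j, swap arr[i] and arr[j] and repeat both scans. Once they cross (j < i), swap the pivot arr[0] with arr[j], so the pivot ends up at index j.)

Hoare-style two-pointer partition with pivot = 19:

Initial array: [19, 24, 26, 28, 24, 5, 24]

Pointers start at i = 1, j = 6.
i stops at index 1 (arr[1]=24 > 19), j stops at index 5 (arr[5]=5 <= 19): swap arr[1] and arr[5], array becomes [19, 5, 26, 28, 24, 24, 24]
i ends at 2, j ends at 1: the pointers have crossed (j < i), so scanning stops.

Swap pivot arr[0] with arr[1] to place pivot at position 1: [5, 19, 26, 28, 24, 24, 24]
Pivot position: 1

After partitioning with pivot 19, the array becomes [5, 19, 26, 28, 24, 24, 24]. The pivot is placed at index 1. All elements to the left of the pivot are <= 19, and all elements to the right are > 19.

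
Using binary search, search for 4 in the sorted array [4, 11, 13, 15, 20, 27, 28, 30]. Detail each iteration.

Binary search for 4 in [4, 11, 13, 15, 20, 27, 28, 30]:

lo=0, hi=7, mid=3, arr[mid]=15 -> 15 > 4, search left half
lo=0, hi=2, mid=1, arr[mid]=11 -> 11 > 4, search left half
lo=0, hi=0, mid=0, arr[mid]=4 -> Found target at index 0!

Binary search finds 4 at index 0 after 3 comparisons. The search repeatedly halves the search space by comparing with the middle element.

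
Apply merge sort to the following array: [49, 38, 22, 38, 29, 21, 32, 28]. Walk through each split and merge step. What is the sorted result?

Merge sort trace:

Split: [49, 38, 22, 38, 29, 21, 32, 28] -> [49, 38, 22, 38] and [29, 21, 32, 28]
  Split: [49, 38, 22, 38] -> [49, 38] and [22, 38]
    Split: [49, 38] -> [49] and [38]
    Merge: [49] + [38] -> [38, 49]
    Split: [22, 38] -> [22] and [38]
    Merge: [22] + [38] -> [22, 38]
  Merge: [38, 49] + [22, 38] -> [22, 38, 38, 49]
  Split: [29, 21, 32, 28] -> [29, 21] and [32, 28]
    Split: [29, 21] -> [29] and [21]
    Merge: [29] + [21] -> [21, 29]
    Split: [32, 28] -> [32] and [28]
    Merge: [32] + [28] -> [28, 32]
  Merge: [21, 29] + [28, 32] -> [21, 28, 29, 32]
Merge: [22, 38, 38, 49] + [21, 28, 29, 32] -> [21, 22, 28, 29, 32, 38, 38, 49]

Final sorted array: [21, 22, 28, 29, 32, 38, 38, 49]

The merge sort proceeds by recursively splitting the array and merging sorted halves.
After all merges, the sorted array is [21, 22, 28, 29, 32, 38, 38, 49].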